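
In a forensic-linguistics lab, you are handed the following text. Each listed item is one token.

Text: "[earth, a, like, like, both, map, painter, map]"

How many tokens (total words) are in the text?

Tokens: earth, a, like, like, both, map, painter, map
N = 8

8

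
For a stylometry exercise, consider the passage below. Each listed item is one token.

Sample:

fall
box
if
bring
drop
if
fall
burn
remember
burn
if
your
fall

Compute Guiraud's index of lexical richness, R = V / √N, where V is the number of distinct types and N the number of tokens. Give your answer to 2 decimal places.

N = 13, V = 8.
√N = 3.605551
R = 8 / 3.605551 = 2.22

2.22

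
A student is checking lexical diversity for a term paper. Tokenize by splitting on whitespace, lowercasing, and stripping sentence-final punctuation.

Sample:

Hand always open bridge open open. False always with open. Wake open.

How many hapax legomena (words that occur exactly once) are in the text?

Frequencies: open:5, always:2, hand:1, bridge:1, false:1, with:1, wake:1
Hapax (freq=1): bridge, false, hand, wake, with

5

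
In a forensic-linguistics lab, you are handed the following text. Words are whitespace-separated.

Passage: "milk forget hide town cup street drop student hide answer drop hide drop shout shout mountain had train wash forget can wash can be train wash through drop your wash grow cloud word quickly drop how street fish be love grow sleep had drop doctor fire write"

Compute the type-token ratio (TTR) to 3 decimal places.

0.617

N = 47 tokens, V = 29 types.
TTR = V / N = 29 / 47 = 0.617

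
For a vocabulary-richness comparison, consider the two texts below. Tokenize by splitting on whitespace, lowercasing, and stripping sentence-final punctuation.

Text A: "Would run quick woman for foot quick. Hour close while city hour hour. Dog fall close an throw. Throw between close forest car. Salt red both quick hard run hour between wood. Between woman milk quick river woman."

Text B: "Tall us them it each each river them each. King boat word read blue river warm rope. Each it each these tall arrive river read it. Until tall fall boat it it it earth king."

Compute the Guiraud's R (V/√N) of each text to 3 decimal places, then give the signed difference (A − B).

A: V=24, N=38, R=3.893
B: V=18, N=35, R=3.043
Difference = 3.893 − 3.043 = 0.850

0.850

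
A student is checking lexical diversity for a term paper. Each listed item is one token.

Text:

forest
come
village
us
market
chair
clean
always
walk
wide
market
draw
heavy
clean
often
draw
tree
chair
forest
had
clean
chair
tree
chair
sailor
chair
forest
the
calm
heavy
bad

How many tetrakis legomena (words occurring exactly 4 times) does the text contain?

Frequencies: chair:5, forest:3, clean:3, market:2, draw:2, heavy:2, tree:2, come:1, village:1, us:1, always:1, walk:1, wide:1, often:1, had:1, sailor:1, the:1, calm:1, bad:1
Words with frequency 4: (none)

0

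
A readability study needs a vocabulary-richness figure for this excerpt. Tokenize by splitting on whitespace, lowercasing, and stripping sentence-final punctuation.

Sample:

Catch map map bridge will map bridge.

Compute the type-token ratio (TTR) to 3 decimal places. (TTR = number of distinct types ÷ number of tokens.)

0.571

N = 7 tokens, V = 4 types.
TTR = V / N = 4 / 7 = 0.571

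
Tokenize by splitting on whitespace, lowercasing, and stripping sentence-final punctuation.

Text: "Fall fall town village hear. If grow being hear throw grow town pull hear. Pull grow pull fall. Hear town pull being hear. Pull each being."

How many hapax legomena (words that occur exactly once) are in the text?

Frequencies: hear:5, pull:5, fall:3, town:3, grow:3, being:3, village:1, if:1, throw:1, each:1
Hapax (freq=1): each, if, throw, village

4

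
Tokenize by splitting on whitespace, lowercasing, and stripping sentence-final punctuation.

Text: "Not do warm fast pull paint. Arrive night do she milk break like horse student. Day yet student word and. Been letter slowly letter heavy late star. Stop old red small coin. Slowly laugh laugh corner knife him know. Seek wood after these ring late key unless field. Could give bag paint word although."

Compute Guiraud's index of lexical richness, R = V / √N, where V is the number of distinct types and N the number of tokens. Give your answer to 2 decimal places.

N = 54, V = 46.
√N = 7.348469
R = 46 / 7.348469 = 6.26

6.26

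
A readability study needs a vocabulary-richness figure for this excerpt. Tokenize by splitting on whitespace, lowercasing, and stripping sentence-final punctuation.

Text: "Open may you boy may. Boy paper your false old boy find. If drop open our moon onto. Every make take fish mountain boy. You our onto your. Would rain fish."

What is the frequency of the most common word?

4

Frequencies: boy:4, open:2, may:2, you:2, your:2, our:2, onto:2, fish:2, paper:1, false:1, old:1, find:1, if:1, drop:1, moon:1, every:1, make:1, take:1, mountain:1, would:1, … (1 more, each freq 1)
Most common: 'boy' with frequency 4.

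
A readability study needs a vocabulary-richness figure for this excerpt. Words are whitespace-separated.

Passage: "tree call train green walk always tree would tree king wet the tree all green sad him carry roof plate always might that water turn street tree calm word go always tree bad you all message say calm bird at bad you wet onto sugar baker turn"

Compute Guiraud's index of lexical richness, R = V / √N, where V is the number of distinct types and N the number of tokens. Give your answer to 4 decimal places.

N = 47, V = 33.
√N = 6.855655
R = 33 / 6.855655 = 4.8135

4.8135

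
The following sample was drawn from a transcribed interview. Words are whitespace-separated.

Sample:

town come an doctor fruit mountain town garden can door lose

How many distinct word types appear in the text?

Distinct types: {an, can, come, doctor, door, fruit, garden, lose, mountain, town}
V = 10

10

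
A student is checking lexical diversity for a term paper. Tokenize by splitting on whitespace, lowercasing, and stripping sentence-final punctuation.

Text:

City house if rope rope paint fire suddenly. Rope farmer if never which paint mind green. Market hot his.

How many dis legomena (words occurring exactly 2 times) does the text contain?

Frequencies: rope:3, if:2, paint:2, city:1, house:1, fire:1, suddenly:1, farmer:1, never:1, which:1, mind:1, green:1, market:1, hot:1, his:1
Words with frequency 2: if, paint

2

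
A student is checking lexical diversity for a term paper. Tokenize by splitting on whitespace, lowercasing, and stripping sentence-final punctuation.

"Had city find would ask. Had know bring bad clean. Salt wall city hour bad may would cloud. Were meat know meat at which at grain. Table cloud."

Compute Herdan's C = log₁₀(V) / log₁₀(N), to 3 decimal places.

N = 28, V = 20.
log₁₀(V) = 1.301030, log₁₀(N) = 1.447158
C = 1.301030 / 1.447158 = 0.899

0.899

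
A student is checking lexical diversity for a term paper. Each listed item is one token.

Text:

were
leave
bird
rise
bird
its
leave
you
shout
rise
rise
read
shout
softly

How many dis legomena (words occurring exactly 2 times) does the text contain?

Frequencies: rise:3, leave:2, bird:2, shout:2, were:1, its:1, you:1, read:1, softly:1
Words with frequency 2: bird, leave, shout

3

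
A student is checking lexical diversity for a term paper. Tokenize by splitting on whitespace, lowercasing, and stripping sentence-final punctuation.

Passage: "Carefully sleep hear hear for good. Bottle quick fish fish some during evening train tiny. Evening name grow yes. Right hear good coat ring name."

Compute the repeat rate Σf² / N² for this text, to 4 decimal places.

Frequencies: hear:3, good:2, fish:2, evening:2, name:2, carefully:1, sleep:1, for:1, bottle:1, quick:1, some:1, during:1, train:1, tiny:1, grow:1, yes:1, right:1, coat:1, ring:1
Σf² = 39; N² = 625
Repeat rate = 39 / 625 = 0.0624

0.0624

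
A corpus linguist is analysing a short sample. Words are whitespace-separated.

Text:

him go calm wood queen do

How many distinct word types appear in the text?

Distinct types: {calm, do, go, him, queen, wood}
V = 6

6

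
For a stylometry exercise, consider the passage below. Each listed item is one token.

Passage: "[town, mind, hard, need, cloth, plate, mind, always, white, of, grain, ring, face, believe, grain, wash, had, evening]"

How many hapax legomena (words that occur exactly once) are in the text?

14

Frequencies: mind:2, grain:2, town:1, hard:1, need:1, cloth:1, plate:1, always:1, white:1, of:1, ring:1, face:1, believe:1, wash:1, had:1, evening:1
Hapax (freq=1): always, believe, cloth, evening, face, had, hard, need, of, plate, ring, town, wash, white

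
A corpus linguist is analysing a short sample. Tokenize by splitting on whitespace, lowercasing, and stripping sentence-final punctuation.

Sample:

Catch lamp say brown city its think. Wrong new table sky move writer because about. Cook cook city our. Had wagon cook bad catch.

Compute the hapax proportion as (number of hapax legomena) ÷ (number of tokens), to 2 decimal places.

0.71

Frequencies: cook:3, catch:2, city:2, lamp:1, say:1, brown:1, its:1, think:1, wrong:1, new:1, table:1, sky:1, move:1, writer:1, because:1, about:1, our:1, had:1, wagon:1, bad:1
Hapax count = 17; token count = 24.
Ratio = 17 / 24 = 0.71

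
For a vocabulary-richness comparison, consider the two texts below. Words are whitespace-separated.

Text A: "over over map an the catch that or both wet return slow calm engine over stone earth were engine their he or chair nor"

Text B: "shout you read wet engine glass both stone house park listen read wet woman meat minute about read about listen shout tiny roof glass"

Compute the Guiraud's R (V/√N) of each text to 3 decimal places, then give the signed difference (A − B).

0.612

A: V=20, N=24, R=4.082
B: V=17, N=24, R=3.470
Difference = 4.082 − 3.470 = 0.612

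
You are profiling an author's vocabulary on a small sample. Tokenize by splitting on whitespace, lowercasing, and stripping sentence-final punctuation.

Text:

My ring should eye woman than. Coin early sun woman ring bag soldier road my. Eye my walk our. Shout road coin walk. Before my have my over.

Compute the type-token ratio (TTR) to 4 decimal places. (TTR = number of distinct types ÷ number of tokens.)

N = 28 tokens, V = 18 types.
TTR = V / N = 18 / 28 = 0.6429

0.6429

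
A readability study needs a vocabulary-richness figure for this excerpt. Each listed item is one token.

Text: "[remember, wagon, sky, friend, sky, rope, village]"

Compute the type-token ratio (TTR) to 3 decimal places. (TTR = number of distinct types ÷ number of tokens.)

N = 7 tokens, V = 6 types.
TTR = V / N = 6 / 7 = 0.857

0.857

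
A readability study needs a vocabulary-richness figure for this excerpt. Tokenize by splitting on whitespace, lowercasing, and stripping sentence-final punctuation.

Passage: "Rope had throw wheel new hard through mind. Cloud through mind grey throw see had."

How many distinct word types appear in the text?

11

Distinct types: {cloud, grey, had, hard, mind, new, rope, see, through, throw, wheel}
V = 11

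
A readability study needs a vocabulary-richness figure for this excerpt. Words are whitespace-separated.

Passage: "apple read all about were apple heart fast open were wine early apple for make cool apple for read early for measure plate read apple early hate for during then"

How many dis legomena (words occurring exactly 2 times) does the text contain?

Frequencies: apple:5, for:4, read:3, early:3, were:2, all:1, about:1, heart:1, fast:1, open:1, wine:1, make:1, cool:1, measure:1, plate:1, hate:1, during:1, then:1
Words with frequency 2: were

1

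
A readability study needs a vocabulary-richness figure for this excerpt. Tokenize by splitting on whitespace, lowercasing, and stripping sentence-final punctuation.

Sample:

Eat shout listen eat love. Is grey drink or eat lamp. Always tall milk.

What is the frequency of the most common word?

3

Frequencies: eat:3, shout:1, listen:1, love:1, is:1, grey:1, drink:1, or:1, lamp:1, always:1, tall:1, milk:1
Most common: 'eat' with frequency 3.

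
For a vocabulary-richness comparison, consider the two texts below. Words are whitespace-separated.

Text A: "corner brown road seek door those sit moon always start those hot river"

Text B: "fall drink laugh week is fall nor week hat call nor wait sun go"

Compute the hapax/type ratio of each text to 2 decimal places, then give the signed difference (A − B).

0.19

A: hapax=11, V=12, ratio=0.92
B: hapax=8, V=11, ratio=0.73
Difference = 0.92 − 0.73 = 0.19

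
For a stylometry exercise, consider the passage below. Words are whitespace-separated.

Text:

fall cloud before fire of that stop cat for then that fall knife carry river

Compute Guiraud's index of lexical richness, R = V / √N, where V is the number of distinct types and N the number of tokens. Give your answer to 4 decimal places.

N = 15, V = 13.
√N = 3.872983
R = 13 / 3.872983 = 3.3566

3.3566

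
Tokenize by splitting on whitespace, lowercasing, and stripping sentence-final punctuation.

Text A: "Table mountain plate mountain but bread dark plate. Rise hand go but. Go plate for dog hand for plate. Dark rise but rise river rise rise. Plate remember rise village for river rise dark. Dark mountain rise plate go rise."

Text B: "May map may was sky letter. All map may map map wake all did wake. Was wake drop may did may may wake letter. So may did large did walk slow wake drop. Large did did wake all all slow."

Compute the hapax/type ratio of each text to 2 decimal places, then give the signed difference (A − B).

A: hapax=5, V=14, ratio=0.36
B: hapax=3, V=13, ratio=0.23
Difference = 0.36 − 0.23 = 0.13

0.13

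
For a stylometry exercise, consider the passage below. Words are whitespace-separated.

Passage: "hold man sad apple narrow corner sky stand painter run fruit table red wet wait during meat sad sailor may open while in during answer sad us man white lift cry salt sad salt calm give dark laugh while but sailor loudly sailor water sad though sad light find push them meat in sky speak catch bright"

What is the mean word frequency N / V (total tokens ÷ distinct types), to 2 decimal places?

1.33

N = 57 tokens, V = 43 types.
Mean frequency = N / V = 57 / 43 = 1.33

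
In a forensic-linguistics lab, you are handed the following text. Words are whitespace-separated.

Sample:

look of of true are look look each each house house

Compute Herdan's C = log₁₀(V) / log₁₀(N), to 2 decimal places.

N = 11, V = 6.
log₁₀(V) = 0.778151, log₁₀(N) = 1.041393
C = 0.778151 / 1.041393 = 0.75

0.75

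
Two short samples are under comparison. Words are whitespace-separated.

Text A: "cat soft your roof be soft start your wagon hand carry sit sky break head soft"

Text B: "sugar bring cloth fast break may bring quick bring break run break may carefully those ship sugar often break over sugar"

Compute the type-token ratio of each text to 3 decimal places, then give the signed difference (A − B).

TTR(A) = 13/16 = 0.813
TTR(B) = 13/21 = 0.619
Difference = 0.813 − 0.619 = 0.194

0.194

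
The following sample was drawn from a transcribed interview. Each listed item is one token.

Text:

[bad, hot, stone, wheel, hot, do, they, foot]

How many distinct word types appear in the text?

Distinct types: {bad, do, foot, hot, stone, they, wheel}
V = 7

7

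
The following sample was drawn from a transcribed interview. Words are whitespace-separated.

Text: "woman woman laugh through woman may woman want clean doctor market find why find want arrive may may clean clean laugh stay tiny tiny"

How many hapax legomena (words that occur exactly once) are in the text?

6

Frequencies: woman:4, may:3, clean:3, laugh:2, want:2, find:2, tiny:2, through:1, doctor:1, market:1, why:1, arrive:1, stay:1
Hapax (freq=1): arrive, doctor, market, stay, through, why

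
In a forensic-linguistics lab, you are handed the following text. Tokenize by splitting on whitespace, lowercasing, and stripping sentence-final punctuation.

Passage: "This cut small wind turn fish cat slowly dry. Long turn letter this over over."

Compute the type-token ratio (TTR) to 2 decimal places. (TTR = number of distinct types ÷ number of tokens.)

0.80

N = 15 tokens, V = 12 types.
TTR = V / N = 12 / 15 = 0.80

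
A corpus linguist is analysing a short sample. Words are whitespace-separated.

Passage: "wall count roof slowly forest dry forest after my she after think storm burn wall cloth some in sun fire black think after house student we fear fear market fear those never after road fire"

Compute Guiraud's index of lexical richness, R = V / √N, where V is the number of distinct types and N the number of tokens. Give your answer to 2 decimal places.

4.39

N = 35, V = 26.
√N = 5.916080
R = 26 / 5.916080 = 4.39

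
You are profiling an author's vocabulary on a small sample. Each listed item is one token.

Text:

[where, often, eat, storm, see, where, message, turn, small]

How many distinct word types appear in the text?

Distinct types: {eat, message, often, see, small, storm, turn, where}
V = 8

8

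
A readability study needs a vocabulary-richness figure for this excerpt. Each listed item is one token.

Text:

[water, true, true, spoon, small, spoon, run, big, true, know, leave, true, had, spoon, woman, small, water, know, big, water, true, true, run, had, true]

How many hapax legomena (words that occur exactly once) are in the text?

2

Frequencies: true:7, water:3, spoon:3, small:2, run:2, big:2, know:2, had:2, leave:1, woman:1
Hapax (freq=1): leave, woman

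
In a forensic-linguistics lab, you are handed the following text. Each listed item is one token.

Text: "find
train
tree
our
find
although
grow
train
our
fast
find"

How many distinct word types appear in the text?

Distinct types: {although, fast, find, grow, our, train, tree}
V = 7

7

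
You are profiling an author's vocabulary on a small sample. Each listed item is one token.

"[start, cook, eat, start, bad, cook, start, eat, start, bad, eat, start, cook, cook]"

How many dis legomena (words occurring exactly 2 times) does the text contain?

1

Frequencies: start:5, cook:4, eat:3, bad:2
Words with frequency 2: bad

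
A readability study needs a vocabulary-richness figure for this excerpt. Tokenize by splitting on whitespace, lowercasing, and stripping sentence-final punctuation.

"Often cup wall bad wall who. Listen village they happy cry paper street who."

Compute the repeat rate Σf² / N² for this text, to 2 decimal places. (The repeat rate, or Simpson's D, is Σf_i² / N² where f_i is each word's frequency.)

0.09

Frequencies: wall:2, who:2, often:1, cup:1, bad:1, listen:1, village:1, they:1, happy:1, cry:1, paper:1, street:1
Σf² = 18; N² = 196
Repeat rate = 18 / 196 = 0.09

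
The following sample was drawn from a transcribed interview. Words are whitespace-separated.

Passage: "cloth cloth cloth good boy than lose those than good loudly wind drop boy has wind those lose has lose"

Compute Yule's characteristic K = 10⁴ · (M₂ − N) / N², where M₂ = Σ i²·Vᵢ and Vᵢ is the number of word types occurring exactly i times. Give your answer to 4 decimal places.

600.0000

Frequencies: cloth:3, lose:3, good:2, boy:2, than:2, those:2, wind:2, has:2, loudly:1, drop:1
N = 20. Frequency spectrum: V_1=2, V_2=6, V_3=2
M₂ = 1²·2 + 2²·6 + 3²·2 = 44
K = 10000 × (44 − 20) / 20² = 600.0000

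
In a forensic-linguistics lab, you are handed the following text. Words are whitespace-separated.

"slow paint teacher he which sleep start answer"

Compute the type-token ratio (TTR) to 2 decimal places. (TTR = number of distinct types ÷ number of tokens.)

N = 8 tokens, V = 8 types.
TTR = V / N = 8 / 8 = 1.00

1.00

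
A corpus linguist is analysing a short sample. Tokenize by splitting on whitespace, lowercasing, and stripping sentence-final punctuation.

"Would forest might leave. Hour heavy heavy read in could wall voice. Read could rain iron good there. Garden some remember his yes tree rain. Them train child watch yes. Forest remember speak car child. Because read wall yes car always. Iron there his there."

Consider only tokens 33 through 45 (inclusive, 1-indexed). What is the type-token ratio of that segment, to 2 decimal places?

Segment tokens 33–45: speak, car, child, because, read, wall, yes, car, always, iron, there, his, there
Segment N = 13, segment V = 11.
TTR = 11 / 13 = 0.85

0.85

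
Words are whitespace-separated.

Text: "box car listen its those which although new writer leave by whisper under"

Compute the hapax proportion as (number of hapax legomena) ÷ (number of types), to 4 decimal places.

1.0000

Frequencies: box:1, car:1, listen:1, its:1, those:1, which:1, although:1, new:1, writer:1, leave:1, by:1, whisper:1, under:1
Hapax count = 13; type count = 13.
Ratio = 13 / 13 = 1.0000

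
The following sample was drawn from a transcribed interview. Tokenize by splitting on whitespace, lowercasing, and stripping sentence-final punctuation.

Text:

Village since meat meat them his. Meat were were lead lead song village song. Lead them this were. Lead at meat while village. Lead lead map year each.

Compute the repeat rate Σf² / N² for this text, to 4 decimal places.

Frequencies: lead:6, meat:4, village:3, were:3, them:2, song:2, since:1, his:1, this:1, at:1, while:1, map:1, year:1, each:1
Σf² = 86; N² = 784
Repeat rate = 86 / 784 = 0.1097

0.1097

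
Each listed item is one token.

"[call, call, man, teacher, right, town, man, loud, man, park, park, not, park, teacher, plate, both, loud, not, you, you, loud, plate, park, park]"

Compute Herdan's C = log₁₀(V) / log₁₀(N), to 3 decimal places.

0.755

N = 24, V = 11.
log₁₀(V) = 1.041393, log₁₀(N) = 1.380211
C = 1.041393 / 1.380211 = 0.755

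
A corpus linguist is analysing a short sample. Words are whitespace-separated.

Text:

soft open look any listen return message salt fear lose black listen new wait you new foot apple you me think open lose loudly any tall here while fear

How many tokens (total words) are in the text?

Tokens: soft, open, look, any, listen, return, message, salt, fear, lose, black, listen, new, wait, you, new, foot, apple, you, me, think, open, lose, loudly, any, tall, here, while, fear
N = 29

29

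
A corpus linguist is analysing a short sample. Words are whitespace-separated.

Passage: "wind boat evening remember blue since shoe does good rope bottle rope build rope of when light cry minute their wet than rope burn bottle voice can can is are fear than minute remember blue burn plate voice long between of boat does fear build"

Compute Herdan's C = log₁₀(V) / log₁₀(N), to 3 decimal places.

0.885

N = 45, V = 29.
log₁₀(V) = 1.462398, log₁₀(N) = 1.653213
C = 1.462398 / 1.653213 = 0.885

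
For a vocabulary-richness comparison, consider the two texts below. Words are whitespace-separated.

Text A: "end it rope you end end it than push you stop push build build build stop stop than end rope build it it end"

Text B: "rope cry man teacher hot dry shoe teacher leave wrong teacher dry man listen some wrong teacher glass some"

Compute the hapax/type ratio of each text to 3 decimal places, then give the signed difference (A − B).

A: hapax=0, V=8, ratio=0.000
B: hapax=7, V=12, ratio=0.583
Difference = 0.000 − 0.583 = -0.583

-0.583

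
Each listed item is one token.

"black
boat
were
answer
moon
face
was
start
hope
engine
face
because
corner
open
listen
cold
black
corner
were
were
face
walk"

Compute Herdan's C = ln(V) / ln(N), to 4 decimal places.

N = 22, V = 16.
ln(V) = 2.772589, ln(N) = 3.091042
C = 2.772589 / 3.091042 = 0.8970

0.8970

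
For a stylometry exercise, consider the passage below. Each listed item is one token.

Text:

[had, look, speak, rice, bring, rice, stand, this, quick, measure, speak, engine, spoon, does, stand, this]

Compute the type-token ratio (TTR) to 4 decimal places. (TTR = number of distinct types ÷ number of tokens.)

0.7500

N = 16 tokens, V = 12 types.
TTR = V / N = 12 / 16 = 0.7500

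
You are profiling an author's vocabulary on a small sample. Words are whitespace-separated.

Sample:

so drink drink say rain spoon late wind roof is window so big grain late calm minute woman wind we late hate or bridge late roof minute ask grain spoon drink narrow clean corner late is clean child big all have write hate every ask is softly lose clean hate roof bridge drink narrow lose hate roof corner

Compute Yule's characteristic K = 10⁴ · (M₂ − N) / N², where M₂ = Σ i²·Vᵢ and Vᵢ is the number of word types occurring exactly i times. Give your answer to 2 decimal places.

267.54

Frequencies: late:5, drink:4, roof:4, hate:4, is:3, clean:3, so:2, spoon:2, wind:2, big:2, grain:2, minute:2, bridge:2, ask:2, narrow:2, corner:2, lose:2, say:1, rain:1, window:1, … (10 more, each freq 1)
N = 58. Frequency spectrum: V_1=13, V_2=11, V_3=2, V_4=3, V_5=1
M₂ = 1²·13 + 2²·11 + 3²·2 + 4²·3 + 5²·1 = 148
K = 10000 × (148 − 58) / 58² = 267.54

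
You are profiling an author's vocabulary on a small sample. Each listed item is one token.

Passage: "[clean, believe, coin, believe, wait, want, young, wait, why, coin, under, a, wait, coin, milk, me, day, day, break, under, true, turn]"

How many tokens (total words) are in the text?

Tokens: clean, believe, coin, believe, wait, want, young, wait, why, coin, under, a, wait, coin, milk, me, day, day, break, under, true, turn
N = 22

22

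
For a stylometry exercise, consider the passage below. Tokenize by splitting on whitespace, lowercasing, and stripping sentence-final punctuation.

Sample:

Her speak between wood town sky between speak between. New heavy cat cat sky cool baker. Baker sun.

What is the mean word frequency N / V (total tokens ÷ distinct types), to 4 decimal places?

N = 18 tokens, V = 12 types.
Mean frequency = N / V = 18 / 12 = 1.5000

1.5000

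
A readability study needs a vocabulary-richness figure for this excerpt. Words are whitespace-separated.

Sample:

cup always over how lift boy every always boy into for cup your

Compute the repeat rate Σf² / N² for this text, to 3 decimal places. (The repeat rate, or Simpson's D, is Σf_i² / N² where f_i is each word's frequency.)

Frequencies: cup:2, always:2, boy:2, over:1, how:1, lift:1, every:1, into:1, for:1, your:1
Σf² = 19; N² = 169
Repeat rate = 19 / 169 = 0.112

0.112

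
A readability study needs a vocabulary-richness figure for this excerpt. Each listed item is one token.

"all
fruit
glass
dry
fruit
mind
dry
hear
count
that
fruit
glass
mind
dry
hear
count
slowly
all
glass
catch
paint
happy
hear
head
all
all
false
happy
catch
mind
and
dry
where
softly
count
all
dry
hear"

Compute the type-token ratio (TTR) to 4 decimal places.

0.4474

N = 38 tokens, V = 17 types.
TTR = V / N = 17 / 38 = 0.4474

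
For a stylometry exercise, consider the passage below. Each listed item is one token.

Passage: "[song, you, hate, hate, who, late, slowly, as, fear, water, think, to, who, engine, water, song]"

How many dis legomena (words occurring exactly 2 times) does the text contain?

4

Frequencies: song:2, hate:2, who:2, water:2, you:1, late:1, slowly:1, as:1, fear:1, think:1, to:1, engine:1
Words with frequency 2: hate, song, water, who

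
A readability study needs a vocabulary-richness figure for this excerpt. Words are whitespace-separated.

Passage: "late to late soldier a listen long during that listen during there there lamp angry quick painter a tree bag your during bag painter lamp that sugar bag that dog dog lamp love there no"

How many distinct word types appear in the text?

20

Distinct types: {a, angry, bag, dog, during, lamp, late, listen, long, love, no, painter, quick, soldier, sugar, that, there, to, tree, your}
V = 20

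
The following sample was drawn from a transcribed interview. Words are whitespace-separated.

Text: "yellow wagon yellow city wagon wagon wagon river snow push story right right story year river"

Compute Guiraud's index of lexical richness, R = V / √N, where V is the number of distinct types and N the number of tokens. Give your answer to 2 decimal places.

2.25

N = 16, V = 9.
√N = 4.000000
R = 9 / 4.000000 = 2.25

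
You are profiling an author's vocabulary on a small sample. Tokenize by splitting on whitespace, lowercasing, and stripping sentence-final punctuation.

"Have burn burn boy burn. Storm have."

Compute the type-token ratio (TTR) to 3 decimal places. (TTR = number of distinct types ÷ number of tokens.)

0.571

N = 7 tokens, V = 4 types.
TTR = V / N = 4 / 7 = 0.571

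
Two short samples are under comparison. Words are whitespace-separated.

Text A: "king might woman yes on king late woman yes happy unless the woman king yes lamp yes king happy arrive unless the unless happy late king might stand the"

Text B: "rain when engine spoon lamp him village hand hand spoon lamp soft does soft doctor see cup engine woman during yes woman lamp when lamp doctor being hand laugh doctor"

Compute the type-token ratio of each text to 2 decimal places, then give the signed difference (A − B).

TTR(A) = 12/29 = 0.41
TTR(B) = 18/30 = 0.60
Difference = 0.41 − 0.60 = -0.19

-0.19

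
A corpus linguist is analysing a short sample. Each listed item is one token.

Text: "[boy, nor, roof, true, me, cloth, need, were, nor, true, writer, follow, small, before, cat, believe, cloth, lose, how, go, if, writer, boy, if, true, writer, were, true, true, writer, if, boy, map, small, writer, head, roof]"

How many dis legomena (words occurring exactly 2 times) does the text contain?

Frequencies: true:5, writer:5, boy:3, if:3, nor:2, roof:2, cloth:2, were:2, small:2, me:1, need:1, follow:1, before:1, cat:1, believe:1, lose:1, how:1, go:1, map:1, head:1
Words with frequency 2: cloth, nor, roof, small, were

5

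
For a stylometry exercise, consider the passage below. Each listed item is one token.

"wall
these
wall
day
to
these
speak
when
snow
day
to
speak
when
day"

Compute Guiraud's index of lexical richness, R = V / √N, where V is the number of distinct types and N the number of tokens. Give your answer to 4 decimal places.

N = 14, V = 7.
√N = 3.741657
R = 7 / 3.741657 = 1.8708

1.8708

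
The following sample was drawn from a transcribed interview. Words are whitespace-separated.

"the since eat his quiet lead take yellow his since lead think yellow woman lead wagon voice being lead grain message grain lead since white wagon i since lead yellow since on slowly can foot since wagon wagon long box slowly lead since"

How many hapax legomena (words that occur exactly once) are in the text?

Frequencies: since:7, lead:7, wagon:4, yellow:3, his:2, grain:2, slowly:2, the:1, eat:1, quiet:1, take:1, think:1, woman:1, voice:1, being:1, message:1, white:1, i:1, on:1, can:1, … (3 more, each freq 1)
Hapax (freq=1): being, box, can, eat, foot, i, long, message, on, quiet, take, the, think, voice, white, woman

16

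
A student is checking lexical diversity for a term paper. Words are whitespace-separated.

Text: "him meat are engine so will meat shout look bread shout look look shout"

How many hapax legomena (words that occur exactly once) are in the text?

Frequencies: shout:3, look:3, meat:2, him:1, are:1, engine:1, so:1, will:1, bread:1
Hapax (freq=1): are, bread, engine, him, so, will

6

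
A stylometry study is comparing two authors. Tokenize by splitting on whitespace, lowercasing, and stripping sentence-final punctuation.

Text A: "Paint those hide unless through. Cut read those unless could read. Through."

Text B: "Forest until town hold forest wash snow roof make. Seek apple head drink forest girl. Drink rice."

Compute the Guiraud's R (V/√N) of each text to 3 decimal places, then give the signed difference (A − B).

-1.086

A: V=8, N=12, R=2.309
B: V=14, N=17, R=3.395
Difference = 2.309 − 3.395 = -1.086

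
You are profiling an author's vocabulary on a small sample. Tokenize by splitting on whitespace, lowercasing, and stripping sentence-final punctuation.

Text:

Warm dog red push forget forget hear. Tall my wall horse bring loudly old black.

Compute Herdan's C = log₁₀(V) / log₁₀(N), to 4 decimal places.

N = 15, V = 14.
log₁₀(V) = 1.146128, log₁₀(N) = 1.176091
C = 1.146128 / 1.176091 = 0.9745

0.9745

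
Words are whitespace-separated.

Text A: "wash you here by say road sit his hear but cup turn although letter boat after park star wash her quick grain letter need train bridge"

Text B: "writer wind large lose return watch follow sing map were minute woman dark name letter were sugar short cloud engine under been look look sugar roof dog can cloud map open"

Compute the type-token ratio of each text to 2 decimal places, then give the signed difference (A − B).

TTR(A) = 24/26 = 0.92
TTR(B) = 26/31 = 0.84
Difference = 0.92 − 0.84 = 0.08

0.08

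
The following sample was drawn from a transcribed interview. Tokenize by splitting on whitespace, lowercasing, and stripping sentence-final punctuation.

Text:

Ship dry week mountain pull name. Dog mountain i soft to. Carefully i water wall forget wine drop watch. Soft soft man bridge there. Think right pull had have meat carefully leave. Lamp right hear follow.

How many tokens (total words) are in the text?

Tokens: ship, dry, week, mountain, pull, name, dog, mountain, i, soft, to, carefully, i, water, wall, forget, wine, drop, watch, soft, soft, man, bridge, there, think, right, pull, had, have, meat, carefully, leave, lamp, right, hear, follow
N = 36

36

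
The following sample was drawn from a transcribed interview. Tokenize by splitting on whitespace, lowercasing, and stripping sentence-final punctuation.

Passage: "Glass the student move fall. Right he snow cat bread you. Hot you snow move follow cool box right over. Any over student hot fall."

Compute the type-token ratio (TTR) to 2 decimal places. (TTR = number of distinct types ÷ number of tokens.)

0.68

N = 25 tokens, V = 17 types.
TTR = V / N = 17 / 25 = 0.68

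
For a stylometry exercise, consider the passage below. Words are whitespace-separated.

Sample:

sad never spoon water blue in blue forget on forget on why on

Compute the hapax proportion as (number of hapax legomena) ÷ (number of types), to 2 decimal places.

0.67

Frequencies: on:3, blue:2, forget:2, sad:1, never:1, spoon:1, water:1, in:1, why:1
Hapax count = 6; type count = 9.
Ratio = 6 / 9 = 0.67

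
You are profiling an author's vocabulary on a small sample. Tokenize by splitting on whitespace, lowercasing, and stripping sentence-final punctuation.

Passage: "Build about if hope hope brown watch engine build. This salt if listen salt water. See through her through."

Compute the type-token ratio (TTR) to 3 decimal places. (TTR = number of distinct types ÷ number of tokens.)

0.737

N = 19 tokens, V = 14 types.
TTR = V / N = 14 / 19 = 0.737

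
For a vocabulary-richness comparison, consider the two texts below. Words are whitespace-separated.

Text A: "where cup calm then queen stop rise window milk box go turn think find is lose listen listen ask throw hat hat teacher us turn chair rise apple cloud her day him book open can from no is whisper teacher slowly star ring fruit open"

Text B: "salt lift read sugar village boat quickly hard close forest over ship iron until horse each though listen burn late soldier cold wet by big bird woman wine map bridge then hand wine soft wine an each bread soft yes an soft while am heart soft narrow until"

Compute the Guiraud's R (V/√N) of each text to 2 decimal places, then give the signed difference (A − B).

A: V=38, N=45, R=5.66
B: V=40, N=48, R=5.77
Difference = 5.66 − 5.77 = -0.11

-0.11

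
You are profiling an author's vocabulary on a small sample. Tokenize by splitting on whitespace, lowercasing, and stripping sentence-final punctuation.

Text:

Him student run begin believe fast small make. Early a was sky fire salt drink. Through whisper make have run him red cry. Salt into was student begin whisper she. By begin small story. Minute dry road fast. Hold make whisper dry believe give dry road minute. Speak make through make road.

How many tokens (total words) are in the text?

Tokens: him, student, run, begin, believe, fast, small, make, early, a, was, sky, fire, salt, drink, through, whisper, make, have, run, him, red, cry, salt, into, was, student, begin, whisper, she, by, begin, small, story, minute, dry, road, fast, hold, make, whisper, dry, believe, give, dry, road, minute, speak, make, through, make, road
N = 52

52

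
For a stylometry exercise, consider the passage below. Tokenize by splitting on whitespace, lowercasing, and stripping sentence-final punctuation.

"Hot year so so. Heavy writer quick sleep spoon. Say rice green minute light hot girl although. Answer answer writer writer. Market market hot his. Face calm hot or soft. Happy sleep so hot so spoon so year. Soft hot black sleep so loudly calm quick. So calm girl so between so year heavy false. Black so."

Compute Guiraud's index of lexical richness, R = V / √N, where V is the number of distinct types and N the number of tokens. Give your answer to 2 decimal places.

N = 57, V = 27.
√N = 7.549834
R = 27 / 7.549834 = 3.58

3.58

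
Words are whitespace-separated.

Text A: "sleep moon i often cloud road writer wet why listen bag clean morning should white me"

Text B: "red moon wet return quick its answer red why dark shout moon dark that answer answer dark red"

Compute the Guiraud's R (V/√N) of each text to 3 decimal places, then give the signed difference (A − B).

A: V=16, N=16, R=4.000
B: V=11, N=18, R=2.593
Difference = 4.000 − 2.593 = 1.407

1.407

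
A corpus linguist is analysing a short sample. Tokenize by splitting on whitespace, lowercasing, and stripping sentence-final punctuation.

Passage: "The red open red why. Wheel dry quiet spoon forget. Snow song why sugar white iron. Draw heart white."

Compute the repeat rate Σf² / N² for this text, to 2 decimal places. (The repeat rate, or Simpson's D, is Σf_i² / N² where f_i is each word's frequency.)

0.07

Frequencies: red:2, why:2, white:2, the:1, open:1, wheel:1, dry:1, quiet:1, spoon:1, forget:1, snow:1, song:1, sugar:1, iron:1, draw:1, heart:1
Σf² = 25; N² = 361
Repeat rate = 25 / 361 = 0.07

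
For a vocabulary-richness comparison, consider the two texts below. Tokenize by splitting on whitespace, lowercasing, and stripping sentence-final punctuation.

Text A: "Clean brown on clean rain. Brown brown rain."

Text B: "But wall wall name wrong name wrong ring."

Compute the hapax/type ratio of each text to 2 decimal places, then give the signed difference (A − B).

-0.15

A: hapax=1, V=4, ratio=0.25
B: hapax=2, V=5, ratio=0.40
Difference = 0.25 − 0.40 = -0.15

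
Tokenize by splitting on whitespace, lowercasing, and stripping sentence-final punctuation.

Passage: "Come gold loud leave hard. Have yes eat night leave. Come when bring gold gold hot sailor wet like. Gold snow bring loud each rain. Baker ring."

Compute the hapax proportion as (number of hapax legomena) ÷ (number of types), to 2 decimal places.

Frequencies: gold:4, come:2, loud:2, leave:2, bring:2, hard:1, have:1, yes:1, eat:1, night:1, when:1, hot:1, sailor:1, wet:1, like:1, snow:1, each:1, rain:1, baker:1, ring:1
Hapax count = 15; type count = 20.
Ratio = 15 / 20 = 0.75

0.75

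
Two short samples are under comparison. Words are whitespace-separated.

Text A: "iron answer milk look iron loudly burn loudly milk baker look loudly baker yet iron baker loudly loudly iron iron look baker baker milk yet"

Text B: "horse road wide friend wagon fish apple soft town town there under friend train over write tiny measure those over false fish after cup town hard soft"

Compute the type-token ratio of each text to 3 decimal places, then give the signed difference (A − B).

TTR(A) = 8/25 = 0.320
TTR(B) = 21/27 = 0.778
Difference = 0.320 − 0.778 = -0.458

-0.458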